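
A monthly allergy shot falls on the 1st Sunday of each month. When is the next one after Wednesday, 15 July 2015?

2 August 2015

July 2015 starts on a Wednesday, so its 1st Sunday is 5 July 2015 (4 days in).
That is not after 15 July 2015, so look at August 2015.
August 2015 starts on a Saturday, so its 1st Sunday is 2 August 2015 (1 day in).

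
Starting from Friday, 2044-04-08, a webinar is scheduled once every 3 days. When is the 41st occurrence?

2044-08-06

The 41st occurrence is 40 intervals after the first: 40 × 3 = 120 days after 2044-04-08.
April has 30 days — 22 days to the end of April leaves 98.
May has 31 days (67 left).
June has 30 days (37 left).
July has 31 days (6 left).
6 days into August → 2044-08-06.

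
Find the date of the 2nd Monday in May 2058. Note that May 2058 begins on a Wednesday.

May 13, 2058

May 2058 begins on a Wednesday, so the first Monday is May 6 (5 days later).
The 2nd Monday is 1 weeks later: 6 + 7 = 13.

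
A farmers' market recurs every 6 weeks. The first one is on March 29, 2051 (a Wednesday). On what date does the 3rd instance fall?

The 3rd occurrence is 2 intervals after the first: 2 × 42 = 84 days after March 29, 2051.
March has 31 days — 2 days to the end of March leaves 82.
April has 30 days (52 left).
May has 31 days (21 left).
21 days into June → June 21, 2051.

June 21, 2051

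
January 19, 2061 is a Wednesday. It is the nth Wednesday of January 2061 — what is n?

3rd

Day 19 falls in week ⌈19/7⌉ of the month.
Days 1–7 hold the 1st Wednesday, 8–14 the 2nd, 15–21 the 3rd, 22–28 the 4th, 29–31 the 5th.
19 is in the range for the 3rd.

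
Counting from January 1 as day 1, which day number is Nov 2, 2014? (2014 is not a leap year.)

306

Days in months before Nov: 31 + 28 + 31 + 30 + 31 + 30 + 31 + 31 + 30 + 31 = 304.
Plus 2 days into Nov → day 306.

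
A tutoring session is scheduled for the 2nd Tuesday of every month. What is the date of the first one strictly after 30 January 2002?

January 2002 starts on a Tuesday; its first Tuesday is the 1st, so the 2nd Tuesday is the 8th — 8 January 2002.
That is not after 30 January 2002, so look at February 2002.
February 2002 starts on a Friday; its first Tuesday is the 5th, so the 2nd Tuesday is the 12th — 12 February 2002.

12 February 2002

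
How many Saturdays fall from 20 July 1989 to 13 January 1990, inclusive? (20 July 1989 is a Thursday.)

20 July 1989 is a Thursday; the first Saturday on or after it is 22 July 1989 (2 days later).
From 22 July 1989 to 13 January 1990: 9 + 31 + 30 + 31 + 30 + 31 + 13 = 175 days (rest of July, August, September, October, November, December, January).
175 ÷ 7 = 25 full weeks with remainder 0, so 25 more Saturdays after the first → 26.

26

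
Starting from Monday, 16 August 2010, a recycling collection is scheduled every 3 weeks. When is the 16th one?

27 June 2011

The 16th occurrence is 15 intervals after the first: 15 × 21 = 315 days after 16 August 2010.
August has 31 days — 15 days to the end of August leaves 300.
September has 30 days (270 left).
October has 31 days (239 left).
November has 30 days (209 left).
December has 31 days (178 left).
January has 31 days (147 left).
February has 28 days (119 left).
March has 31 days (88 left).
April has 30 days (58 left).
May has 31 days (27 left).
27 days into June → 27 June 2011.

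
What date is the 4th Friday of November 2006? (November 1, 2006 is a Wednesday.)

November 2006 begins on a Wednesday, so the first Friday is November 3 (2 days later).
The 4th Friday is 3 weeks later: 3 + 21 = 24.

2006-11-24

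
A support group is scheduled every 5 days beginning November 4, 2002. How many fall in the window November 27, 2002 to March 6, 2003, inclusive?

20

Occurrences land 5·i days after November 4, 2002 for i = 0, 1, 2, …
November 27, 2002 is 23 days after the start; 23 ÷ 5 = 4 remainder 3; since the remainder is 3, round up to i = 5. First occurrence in the window: #6 on November 29, 2002 (5×5 = 25 days in).
March 6, 2003 is 122 days after the start; 122 ÷ 5 = 24 remainder 2. Last occurrence in the window: #25 on March 4, 2003.
Occurrences #6 through #25: 20 in total.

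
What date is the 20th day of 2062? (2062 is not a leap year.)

20 into January → January 20.

2062-01-20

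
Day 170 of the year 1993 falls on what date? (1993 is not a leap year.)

January has 31 days (170 − 31 = 139 remain).
February has 28 days (139 − 28 = 111 remain).
March has 31 days (111 − 31 = 80 remain).
April has 30 days (80 − 30 = 50 remain).
May has 31 days (50 − 31 = 19 remain).
19 into June → June 19.

1993-06-19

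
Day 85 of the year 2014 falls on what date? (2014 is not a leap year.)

26 March 2014

January has 31 days (85 − 31 = 54 remain).
February has 28 days (54 − 28 = 26 remain).
26 into March → March 26.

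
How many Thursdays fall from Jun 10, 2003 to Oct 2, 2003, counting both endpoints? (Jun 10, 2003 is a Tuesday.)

17

Jun 10, 2003 is a Tuesday; the first Thursday on or after it is Jun 12, 2003 (2 days later).
From Jun 12, 2003 to Oct 2, 2003: 18 + 31 + 31 + 30 + 2 = 112 days (rest of Jun, Jul, Aug, Sep, Oct).
112 ÷ 7 = 16 full weeks with remainder 0, so 16 more Thursdays after the first → 17.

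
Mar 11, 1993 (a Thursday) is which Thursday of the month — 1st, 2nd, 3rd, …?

2nd

Day 11 falls in week ⌈11/7⌉ of the month.
Days 1–7 hold the 1st Thursday, 8–14 the 2nd, 15–21 the 3rd, 22–28 the 4th, 29–31 the 5th.
11 is in the range for the 2nd.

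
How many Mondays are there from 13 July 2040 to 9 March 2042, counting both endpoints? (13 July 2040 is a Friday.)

86

13 July 2040 is a Friday; the first Monday on or after it is 16 July 2040 (3 days later).
From 16 July 2040 to 9 March 2042: 168 + 365 + 68 = 601 days (rest of 2040, 2041, to 9 March 2042 in 2042).
601 ÷ 7 = 85 full weeks with remainder 6, so 85 more Mondays after the first → 86.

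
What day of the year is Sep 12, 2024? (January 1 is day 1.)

Days in months before Sep: 31 + 29 + 31 + 30 + 31 + 30 + 31 + 31 = 244.
Plus 12 days into Sep → day 256.

256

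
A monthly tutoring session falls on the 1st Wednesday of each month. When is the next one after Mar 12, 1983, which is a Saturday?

Mar 1983 starts on a Tuesday, so its 1st Wednesday is Mar 2, 1983 (1 day in).
That is not after Mar 12, 1983, so look at Apr 1983.
Apr 1983 starts on a Friday, so its 1st Wednesday is Apr 6, 1983 (5 days in).

Apr 6, 1983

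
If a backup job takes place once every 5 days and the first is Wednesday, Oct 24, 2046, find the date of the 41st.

May 12, 2047

The 41st occurrence is 40 intervals after the first: 40 × 5 = 200 days after Oct 24, 2046.
Oct has 31 days — 7 days to the end of Oct leaves 193.
Nov has 30 days (163 left).
Dec has 31 days (132 left).
Jan has 31 days (101 left).
Feb has 28 days (73 left).
Mar has 31 days (42 left).
Apr has 30 days (12 left).
12 days into May → May 12, 2047.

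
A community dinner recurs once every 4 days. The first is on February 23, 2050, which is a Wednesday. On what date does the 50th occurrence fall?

The 50th occurrence is 49 intervals after the first: 49 × 4 = 196 days after February 23, 2050.
February has 28 days — 5 days to the end of February leaves 191.
March has 31 days (160 left).
April has 30 days (130 left).
May has 31 days (99 left).
June has 30 days (69 left).
July has 31 days (38 left).
August has 31 days (7 left).
7 days into September → September 7, 2050.

September 7, 2050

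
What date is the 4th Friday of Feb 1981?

The first Friday of Feb 1981 is Feb 6.
The 4th Friday is 3 weeks later: 6 + 21 = 27.

Feb 27, 1981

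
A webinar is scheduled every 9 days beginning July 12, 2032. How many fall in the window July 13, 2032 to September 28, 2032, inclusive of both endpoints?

Occurrences land 9·i days after July 12, 2032 for i = 0, 1, 2, …
July 13, 2032 is 1 day after the start; 1 ÷ 9 = 0 remainder 1; since the remainder is 1, round up to i = 1. First occurrence in the window: #2 on July 21, 2032 (1×9 = 9 days in).
September 28, 2032 is 78 days after the start; 78 ÷ 9 = 8 remainder 6. Last occurrence in the window: #9 on September 22, 2032.
Occurrences #2 through #9: 8 in total.

8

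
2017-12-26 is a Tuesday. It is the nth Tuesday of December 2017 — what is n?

Day 26 falls in week ⌈26/7⌉ of the month.
Days 1–7 hold the 1st Tuesday, 8–14 the 2nd, 15–21 the 3rd, 22–28 the 4th, 29–31 the 5th.
26 is in the range for the 4th.

4th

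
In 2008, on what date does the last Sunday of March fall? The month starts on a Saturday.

30 March 2008

March 2008 begins on a Saturday, so the first Sunday is March 2 (1 day later).
March 2008 has 31 days. Adding weeks: 2, 9, 16, 23, 30 — the last one ≤ 31 is the 30th.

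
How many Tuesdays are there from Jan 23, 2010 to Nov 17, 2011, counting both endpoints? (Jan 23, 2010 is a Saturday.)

Jan 23, 2010 is a Saturday; the first Tuesday on or after it is Jan 26, 2010 (3 days later).
From Jan 26, 2010 to Nov 17, 2011: 339 + 321 = 660 days (rest of 2010, to Nov 17, 2011 in 2011).
660 ÷ 7 = 94 full weeks with remainder 2, so 94 more Tuesdays after the first → 95.

95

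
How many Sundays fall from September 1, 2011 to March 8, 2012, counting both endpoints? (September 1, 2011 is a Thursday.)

September 1, 2011 is a Thursday; the first Sunday on or after it is September 4, 2011 (3 days later).
From September 4, 2011 to March 8, 2012: 26 + 31 + 30 + 31 + 31 + 29 + 8 = 186 days (rest of September, October, November, December, January, February, March).
186 ÷ 7 = 26 full weeks with remainder 4, so 26 more Sundays after the first → 27.

27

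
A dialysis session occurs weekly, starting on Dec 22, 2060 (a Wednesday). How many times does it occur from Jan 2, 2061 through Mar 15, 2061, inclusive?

Occurrences land 7·i days after Dec 22, 2060 for i = 0, 1, 2, …
Jan 2, 2061 is 11 days after the start; 11 ÷ 7 = 1 remainder 4; since the remainder is 4, round up to i = 2. First occurrence in the window: #3 on Jan 5, 2061 (2×7 = 14 days in).
Mar 15, 2061 is 83 days after the start; 83 ÷ 7 = 11 remainder 6. Last occurrence in the window: #12 on Mar 9, 2061.
Occurrences #3 through #12: 10 in total.

10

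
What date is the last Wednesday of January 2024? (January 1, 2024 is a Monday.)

January 2024 begins on a Monday, so the first Wednesday is January 3 (2 days later).
January 2024 has 31 days. Adding weeks: 3, 10, 17, 24, 31 — the last one ≤ 31 is the 31st.

31 January 2024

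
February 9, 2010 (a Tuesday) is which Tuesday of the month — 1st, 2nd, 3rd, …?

2nd

Day 9 falls in week ⌈9/7⌉ of the month.
Days 1–7 hold the 1st Tuesday, 8–14 the 2nd, 15–21 the 3rd, 22–28 the 4th, 29–31 the 5th.
9 is in the range for the 2nd.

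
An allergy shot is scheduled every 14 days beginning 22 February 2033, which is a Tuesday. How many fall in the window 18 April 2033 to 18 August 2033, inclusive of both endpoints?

9

Occurrences land 14·i days after 22 February 2033 for i = 0, 1, 2, …
18 April 2033 is 55 days after the start; 55 ÷ 14 = 3 remainder 13; since the remainder is 13, round up to i = 4. First occurrence in the window: #5 on 19 April 2033 (4×14 = 56 days in).
18 August 2033 is 177 days after the start; 177 ÷ 14 = 12 remainder 9. Last occurrence in the window: #13 on 9 August 2033.
Occurrences #5 through #13: 9 in total.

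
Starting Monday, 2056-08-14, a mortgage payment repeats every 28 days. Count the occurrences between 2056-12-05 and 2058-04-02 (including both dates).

17

Occurrences land 28·i days after 2056-08-14 for i = 0, 1, 2, …
2056-12-05 is 113 days after the start; 113 ÷ 28 = 4 remainder 1; since the remainder is 1, round up to i = 5. First occurrence in the window: #6 on 2057-01-01 (5×28 = 140 days in).
2058-04-02 is 596 days after the start; 596 ÷ 28 = 21 remainder 8. Last occurrence in the window: #22 on 2058-03-25.
Occurrences #6 through #22: 17 in total.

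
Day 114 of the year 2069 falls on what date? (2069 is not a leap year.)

Apr 24, 2069

Jan has 31 days (114 − 31 = 83 remain).
Feb has 28 days (83 − 28 = 55 remain).
Mar has 31 days (55 − 31 = 24 remain).
24 into Apr → Apr 24.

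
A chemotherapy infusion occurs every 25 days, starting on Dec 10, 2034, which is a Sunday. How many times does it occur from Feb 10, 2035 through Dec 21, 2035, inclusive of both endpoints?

Occurrences land 25·i days after Dec 10, 2034 for i = 0, 1, 2, …
Feb 10, 2035 is 62 days after the start; 62 ÷ 25 = 2 remainder 12; since the remainder is 12, round up to i = 3. First occurrence in the window: #4 on Feb 23, 2035 (3×25 = 75 days in).
Dec 21, 2035 is 376 days after the start; 376 ÷ 25 = 15 remainder 1. Last occurrence in the window: #16 on Dec 20, 2035.
Occurrences #4 through #16: 13 in total.

13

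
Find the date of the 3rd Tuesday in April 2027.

The first Tuesday of April 2027 is April 6.
The 3rd Tuesday is 2 weeks later: 6 + 14 = 20.

20 April 2027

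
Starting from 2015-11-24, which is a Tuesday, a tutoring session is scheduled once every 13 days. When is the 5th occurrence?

2016-01-15

The 5th occurrence is 4 intervals after the first: 4 × 13 = 52 days after 2015-11-24.
November has 30 days — 6 days to the end of November leaves 46.
December has 31 days (15 left).
15 days into January → 2016-01-15.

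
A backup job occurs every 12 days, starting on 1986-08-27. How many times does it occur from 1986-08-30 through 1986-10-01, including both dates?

Occurrences land 12·i days after 1986-08-27 for i = 0, 1, 2, …
1986-08-30 is 3 days after the start; 3 ÷ 12 = 0 remainder 3; since the remainder is 3, round up to i = 1. First occurrence in the window: #2 on 1986-09-08 (1×12 = 12 days in).
1986-10-01 is 35 days after the start; 35 ÷ 12 = 2 remainder 11. Last occurrence in the window: #3 on 1986-09-20.
Occurrences #2 through #3: 2 in total.

2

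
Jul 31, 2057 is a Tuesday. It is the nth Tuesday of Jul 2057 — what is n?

Day 31 falls in week ⌈31/7⌉ of the month.
Days 1–7 hold the 1st Tuesday, 8–14 the 2nd, 15–21 the 3rd, 22–28 the 4th, 29–31 the 5th.
31 is in the range for the 5th.

5th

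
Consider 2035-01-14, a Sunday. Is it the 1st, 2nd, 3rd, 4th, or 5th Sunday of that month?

2nd

Day 14 falls in week ⌈14/7⌉ of the month.
Days 1–7 hold the 1st Sunday, 8–14 the 2nd, 15–21 the 3rd, 22–28 the 4th, 29–31 the 5th.
14 is in the range for the 2nd.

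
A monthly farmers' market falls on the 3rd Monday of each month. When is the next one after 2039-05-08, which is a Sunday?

May 2039 starts on a Sunday; its first Monday is the 2nd, so the 3rd Monday is the 16th — 2039-05-16.
2039-05-16 is after 2039-05-08, so that is the next one.

2039-05-16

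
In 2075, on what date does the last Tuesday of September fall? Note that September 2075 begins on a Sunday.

September 2075 begins on a Sunday, so the first Tuesday is September 3 (2 days later).
September 2075 has 30 days. Adding weeks: 3, 10, 17, 24 — the last one ≤ 30 is the 24th.

24 September 2075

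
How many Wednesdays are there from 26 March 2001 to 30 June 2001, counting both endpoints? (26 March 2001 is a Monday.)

14

26 March 2001 is a Monday; the first Wednesday on or after it is 28 March 2001 (2 days later).
From 28 March 2001 to 30 June 2001: 3 + 30 + 31 + 30 = 94 days (rest of March, April, May, June).
94 ÷ 7 = 13 full weeks with remainder 3, so 13 more Wednesdays after the first → 14.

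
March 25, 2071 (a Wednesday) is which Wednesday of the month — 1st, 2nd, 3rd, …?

4th

Day 25 falls in week ⌈25/7⌉ of the month.
Days 1–7 hold the 1st Wednesday, 8–14 the 2nd, 15–21 the 3rd, 22–28 the 4th, 29–31 the 5th.
25 is in the range for the 4th.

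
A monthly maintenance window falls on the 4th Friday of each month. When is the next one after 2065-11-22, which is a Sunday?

2065-11-27

November 2065 starts on a Sunday; its first Friday is the 6th, so the 4th Friday is the 27th — 2065-11-27.
2065-11-27 is after 2065-11-22, so that is the next one.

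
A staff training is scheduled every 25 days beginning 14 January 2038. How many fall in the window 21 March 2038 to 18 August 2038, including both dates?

Occurrences land 25·i days after 14 January 2038 for i = 0, 1, 2, …
21 March 2038 is 66 days after the start; 66 ÷ 25 = 2 remainder 16; since the remainder is 16, round up to i = 3. First occurrence in the window: #4 on 30 March 2038 (3×25 = 75 days in).
18 August 2038 is 216 days after the start; 216 ÷ 25 = 8 remainder 16. Last occurrence in the window: #9 on 2 August 2038.
Occurrences #4 through #9: 6 in total.

6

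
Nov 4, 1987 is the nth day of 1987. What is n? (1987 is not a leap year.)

Days in months before Nov: 31 + 28 + 31 + 30 + 31 + 30 + 31 + 31 + 30 + 31 = 304.
Plus 4 days into Nov → day 308.

308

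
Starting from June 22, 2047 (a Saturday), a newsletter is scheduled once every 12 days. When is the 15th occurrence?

The 15th occurrence is 14 intervals after the first: 14 × 12 = 168 days after June 22, 2047.
June has 30 days — 8 days to the end of June leaves 160.
July has 31 days (129 left).
August has 31 days (98 left).
September has 30 days (68 left).
October has 31 days (37 left).
November has 30 days (7 left).
7 days into December → December 7, 2047.

December 7, 2047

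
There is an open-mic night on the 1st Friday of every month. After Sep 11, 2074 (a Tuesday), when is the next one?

Sep 2074 starts on a Saturday, so its 1st Friday is Sep 7, 2074 (6 days in).
That is not after Sep 11, 2074, so look at Oct 2074.
Oct 2074 starts on a Monday, so its 1st Friday is Oct 5, 2074 (4 days in).

Oct 5, 2074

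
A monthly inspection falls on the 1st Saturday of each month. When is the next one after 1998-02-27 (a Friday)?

1998-03-07

February 1998 starts on a Sunday, so its 1st Saturday is 1998-02-07 (6 days in).
That is not after 1998-02-27, so look at March 1998.
March 1998 starts on a Sunday, so its 1st Saturday is 1998-03-07 (6 days in).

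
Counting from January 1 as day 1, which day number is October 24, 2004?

Days in months before October: 31 + 29 + 31 + 30 + 31 + 30 + 31 + 31 + 30 = 274.
Plus 24 days into October → day 298.

298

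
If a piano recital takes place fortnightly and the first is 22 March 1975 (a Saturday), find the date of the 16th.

18 October 1975

The 16th occurrence is 15 intervals after the first: 15 × 14 = 210 days after 22 March 1975.
March has 31 days — 9 days to the end of March leaves 201.
April has 30 days (171 left).
May has 31 days (140 left).
June has 30 days (110 left).
July has 31 days (79 left).
August has 31 days (48 left).
September has 30 days (18 left).
18 days into October → 18 October 1975.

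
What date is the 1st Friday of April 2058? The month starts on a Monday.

April 2058 begins on a Monday, so the first Friday is April 5 (4 days later).

April 5, 2058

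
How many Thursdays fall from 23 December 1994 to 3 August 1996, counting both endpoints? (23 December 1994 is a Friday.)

23 December 1994 is a Friday; the first Thursday on or after it is 29 December 1994 (6 days later).
From 29 December 1994 to 3 August 1996: 2 + 365 + 216 = 583 days (rest of 1994, 1995, to 3 August 1996 in 1996).
583 ÷ 7 = 83 full weeks with remainder 2, so 83 more Thursdays after the first → 84.

84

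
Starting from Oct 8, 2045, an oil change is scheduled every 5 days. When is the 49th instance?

The 49th occurrence is 48 intervals after the first: 48 × 5 = 240 days after Oct 8, 2045.
Oct has 31 days — 23 days to the end of Oct leaves 217.
Nov has 30 days (187 left).
Dec has 31 days (156 left).
Jan has 31 days (125 left).
Feb has 28 days (97 left).
Mar has 31 days (66 left).
Apr has 30 days (36 left).
May has 31 days (5 left).
5 days into Jun → Jun 5, 2046.

Jun 5, 2046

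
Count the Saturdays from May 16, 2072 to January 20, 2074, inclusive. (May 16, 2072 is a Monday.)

88

May 16, 2072 is a Monday; the first Saturday on or after it is May 21, 2072 (5 days later).
From May 21, 2072 to January 20, 2074: 224 + 365 + 20 = 609 days (rest of 2072, 2073, to January 20, 2074 in 2074).
609 ÷ 7 = 87 full weeks with remainder 0, so 87 more Saturdays after the first → 88.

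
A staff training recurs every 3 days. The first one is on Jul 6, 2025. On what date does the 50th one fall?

Nov 30, 2025

The 50th occurrence is 49 intervals after the first: 49 × 3 = 147 days after Jul 6, 2025.
Jul has 31 days — 25 days to the end of Jul leaves 122.
Aug has 31 days (91 left).
Sep has 30 days (61 left).
Oct has 31 days (30 left).
30 days into Nov → Nov 30, 2025.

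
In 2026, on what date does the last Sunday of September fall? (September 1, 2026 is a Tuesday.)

September 27, 2026

September 2026 begins on a Tuesday, so the first Sunday is September 6 (5 days later).
September 2026 has 30 days. Adding weeks: 6, 13, 20, 27 — the last one ≤ 30 is the 27th.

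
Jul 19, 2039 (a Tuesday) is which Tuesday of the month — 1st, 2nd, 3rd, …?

3rd

Day 19 falls in week ⌈19/7⌉ of the month.
Days 1–7 hold the 1st Tuesday, 8–14 the 2nd, 15–21 the 3rd, 22–28 the 4th, 29–31 the 5th.
19 is in the range for the 3rd.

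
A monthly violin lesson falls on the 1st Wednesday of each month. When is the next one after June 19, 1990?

July 4, 1990

June 1990 starts on a Friday, so its 1st Wednesday is June 6, 1990 (5 days in).
That is not after June 19, 1990, so look at July 1990.
July 1990 starts on a Sunday, so its 1st Wednesday is July 4, 1990 (3 days in).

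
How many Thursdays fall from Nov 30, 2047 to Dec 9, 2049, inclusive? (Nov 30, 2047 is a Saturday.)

Nov 30, 2047 is a Saturday; the first Thursday on or after it is Dec 5, 2047 (5 days later).
From Dec 5, 2047 to Dec 9, 2049: 26 + 366 + 343 = 735 days (rest of 2047, 2048, to Dec 9, 2049 in 2049).
735 ÷ 7 = 105 full weeks with remainder 0, so 105 more Thursdays after the first → 106.

106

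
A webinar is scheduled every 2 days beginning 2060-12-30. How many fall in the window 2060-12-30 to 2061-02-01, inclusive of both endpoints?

Occurrences land 2·i days after 2060-12-30 for i = 0, 1, 2, …
The window opens on the start date, so the first occurrence inside is #1 on 2060-12-30.
2061-02-01 is 33 days after the start; 33 ÷ 2 = 16 remainder 1. Last occurrence in the window: #17 on 2061-01-31.
Occurrences #1 through #17: 17 in total.

17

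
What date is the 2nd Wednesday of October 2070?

October 8, 2070

The first Wednesday of October 2070 is October 1.
The 2nd Wednesday is 1 weeks later: 1 + 7 = 8.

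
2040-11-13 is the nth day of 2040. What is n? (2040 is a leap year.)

Days in months before November: 31 + 29 + 31 + 30 + 31 + 30 + 31 + 31 + 30 + 31 = 305.
Plus 13 days into November → day 318.

318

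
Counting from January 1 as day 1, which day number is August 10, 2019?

222

Days in months before August: 31 + 28 + 31 + 30 + 31 + 30 + 31 = 212.
Plus 10 days into August → day 222.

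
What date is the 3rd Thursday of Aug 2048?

The first Thursday of Aug 2048 is Aug 6.
The 3rd Thursday is 2 weeks later: 6 + 14 = 20.

Aug 20, 2048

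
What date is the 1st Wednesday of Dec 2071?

Dec 2, 2071

Dec 2071 begins on a Tuesday, so the first Wednesday is Dec 2 (1 day later).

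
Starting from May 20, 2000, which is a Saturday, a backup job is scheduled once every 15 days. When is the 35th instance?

October 12, 2001

The 35th occurrence is 34 intervals after the first: 34 × 15 = 510 days after May 20, 2000.
May has 31 days — 11 days to the end of May leaves 499.
From end of May to end of 2000 is 214 days (285 left).
January has 31 days (254 left).
February has 28 days (226 left).
March has 31 days (195 left).
April has 30 days (165 left).
May has 31 days (134 left).
June has 30 days (104 left).
July has 31 days (73 left).
August has 31 days (42 left).
September has 30 days (12 left).
12 days into October → October 12, 2001.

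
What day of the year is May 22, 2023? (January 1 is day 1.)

Days in months before May: 31 + 28 + 31 + 30 = 120.
Plus 22 days into May → day 142.

142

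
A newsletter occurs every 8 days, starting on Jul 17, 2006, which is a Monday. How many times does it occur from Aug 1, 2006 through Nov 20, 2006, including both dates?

Occurrences land 8·i days after Jul 17, 2006 for i = 0, 1, 2, …
Aug 1, 2006 is 15 days after the start; 15 ÷ 8 = 1 remainder 7; since the remainder is 7, round up to i = 2. First occurrence in the window: #3 on Aug 2, 2006 (2×8 = 16 days in).
Nov 20, 2006 is 126 days after the start; 126 ÷ 8 = 15 remainder 6. Last occurrence in the window: #16 on Nov 14, 2006.
Occurrences #3 through #16: 14 in total.

14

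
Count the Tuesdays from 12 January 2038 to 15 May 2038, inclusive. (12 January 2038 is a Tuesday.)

18

12 January 2038 is a Tuesday; the first Tuesday on or after it is 12 January 2038.
From 12 January 2038 to 15 May 2038: 19 + 28 + 31 + 30 + 15 = 123 days (rest of January, February, March, April, May).
123 ÷ 7 = 17 full weeks with remainder 4, so 17 more Tuesdays after the first → 18.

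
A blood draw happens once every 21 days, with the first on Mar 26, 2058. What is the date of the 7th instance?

The 7th occurrence is 6 intervals after the first: 6 × 21 = 126 days after Mar 26, 2058.
Mar has 31 days — 5 days to the end of Mar leaves 121.
Apr has 30 days (91 left).
May has 31 days (60 left).
Jun has 30 days (30 left).
30 days into Jul → Jul 30, 2058.

Jul 30, 2058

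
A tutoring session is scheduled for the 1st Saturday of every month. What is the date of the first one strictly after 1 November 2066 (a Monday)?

6 November 2066

November 2066 starts on a Monday, so its 1st Saturday is 6 November 2066 (5 days in).
6 November 2066 is after 1 November 2066, so that is the next one.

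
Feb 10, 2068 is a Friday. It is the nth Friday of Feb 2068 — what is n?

Day 10 falls in week ⌈10/7⌉ of the month.
Days 1–7 hold the 1st Friday, 8–14 the 2nd, 15–21 the 3rd, 22–28 the 4th, 29–31 the 5th.
10 is in the range for the 2nd.

2nd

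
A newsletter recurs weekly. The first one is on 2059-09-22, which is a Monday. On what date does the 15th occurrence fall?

2059-12-29

The 15th occurrence is 14 intervals after the first: 14 × 7 = 98 days after 2059-09-22.
September has 30 days — 8 days to the end of September leaves 90.
October has 31 days (59 left).
November has 30 days (29 left).
29 days into December → 2059-12-29.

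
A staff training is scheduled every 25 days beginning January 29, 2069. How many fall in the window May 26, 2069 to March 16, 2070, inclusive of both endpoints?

12

Occurrences land 25·i days after January 29, 2069 for i = 0, 1, 2, …
May 26, 2069 is 117 days after the start; 117 ÷ 25 = 4 remainder 17; since the remainder is 17, round up to i = 5. First occurrence in the window: #6 on June 3, 2069 (5×25 = 125 days in).
March 16, 2070 is 411 days after the start; 411 ÷ 25 = 16 remainder 11. Last occurrence in the window: #17 on March 5, 2070.
Occurrences #6 through #17: 12 in total.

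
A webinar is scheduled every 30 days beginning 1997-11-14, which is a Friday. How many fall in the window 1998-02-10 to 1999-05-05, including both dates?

Occurrences land 30·i days after 1997-11-14 for i = 0, 1, 2, …
1998-02-10 is 88 days after the start; 88 ÷ 30 = 2 remainder 28; since the remainder is 28, round up to i = 3. First occurrence in the window: #4 on 1998-02-12 (3×30 = 90 days in).
1999-05-05 is 537 days after the start; 537 ÷ 30 = 17 remainder 27. Last occurrence in the window: #18 on 1999-04-08.
Occurrences #4 through #18: 15 in total.

15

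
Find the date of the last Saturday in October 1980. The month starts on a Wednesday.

October 1980 begins on a Wednesday, so the first Saturday is October 4 (3 days later).
October 1980 has 31 days. Adding weeks: 4, 11, 18, 25 — the last one ≤ 31 is the 25th.

25 October 1980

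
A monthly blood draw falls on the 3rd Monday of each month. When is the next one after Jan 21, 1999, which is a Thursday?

Jan 1999 starts on a Friday; its first Monday is the 4th, so the 3rd Monday is the 18th — Jan 18, 1999.
That is not after Jan 21, 1999, so look at Feb 1999.
Feb 1999 starts on a Monday; its first Monday is the 1st, so the 3rd Monday is the 15th — Feb 15, 1999.

Feb 15, 1999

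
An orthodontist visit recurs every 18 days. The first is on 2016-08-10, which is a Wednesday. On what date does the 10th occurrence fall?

2017-01-19

The 10th occurrence is 9 intervals after the first: 9 × 18 = 162 days after 2016-08-10.
August has 31 days — 21 days to the end of August leaves 141.
September has 30 days (111 left).
October has 31 days (80 left).
November has 30 days (50 left).
December has 31 days (19 left).
19 days into January → 2017-01-19.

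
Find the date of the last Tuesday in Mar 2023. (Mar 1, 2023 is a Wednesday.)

Mar 28, 2023

Mar 2023 begins on a Wednesday, so the first Tuesday is Mar 7 (6 days later).
Mar 2023 has 31 days. Adding weeks: 7, 14, 21, 28 — the last one ≤ 31 is the 28th.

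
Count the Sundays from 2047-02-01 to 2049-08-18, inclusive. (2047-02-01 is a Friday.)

2047-02-01 is a Friday; the first Sunday on or after it is 2047-02-03 (2 days later).
From 2047-02-03 to 2049-08-18: 331 + 366 + 230 = 927 days (rest of 2047, 2048, to 2049-08-18 in 2049).
927 ÷ 7 = 132 full weeks with remainder 3, so 132 more Sundays after the first → 133.

133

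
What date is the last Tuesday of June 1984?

The first Tuesday of June 1984 is June 5.
June 1984 has 30 days. Adding weeks: 5, 12, 19, 26 — the last one ≤ 30 is the 26th.

1984-06-26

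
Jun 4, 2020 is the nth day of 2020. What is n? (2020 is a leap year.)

Days in months before Jun: 31 + 29 + 31 + 30 + 31 = 152.
Plus 4 days into Jun → day 156.

156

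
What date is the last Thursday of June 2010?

June 24, 2010

The first Thursday of June 2010 is June 3.
June 2010 has 30 days. Adding weeks: 3, 10, 17, 24 — the last one ≤ 30 is the 24th.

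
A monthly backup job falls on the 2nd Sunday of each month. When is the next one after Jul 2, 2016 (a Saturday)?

Jul 10, 2016

Jul 2016 starts on a Friday; its first Sunday is the 3rd, so the 2nd Sunday is the 10th — Jul 10, 2016.
Jul 10, 2016 is after Jul 2, 2016, so that is the next one.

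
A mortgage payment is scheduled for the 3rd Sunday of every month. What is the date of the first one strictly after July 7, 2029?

July 15, 2029

July 2029 starts on a Sunday; its first Sunday is the 1st, so the 3rd Sunday is the 15th — July 15, 2029.
July 15, 2029 is after July 7, 2029, so that is the next one.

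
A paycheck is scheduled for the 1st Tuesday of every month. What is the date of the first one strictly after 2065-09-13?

2065-10-06

September 2065 starts on a Tuesday, so its 1st Tuesday is 2065-09-01.
That is not after 2065-09-13, so look at October 2065.
October 2065 starts on a Thursday, so its 1st Tuesday is 2065-10-06 (5 days in).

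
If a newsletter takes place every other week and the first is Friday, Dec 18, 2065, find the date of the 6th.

Feb 26, 2066

The 6th occurrence is 5 intervals after the first: 5 × 14 = 70 days after Dec 18, 2065.
Dec has 31 days — 13 days to the end of Dec leaves 57.
Jan has 31 days (26 left).
26 days into Feb → Feb 26, 2066.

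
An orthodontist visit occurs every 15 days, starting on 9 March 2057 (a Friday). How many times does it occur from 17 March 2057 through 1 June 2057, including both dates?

Occurrences land 15·i days after 9 March 2057 for i = 0, 1, 2, …
17 March 2057 is 8 days after the start; 8 ÷ 15 = 0 remainder 8; since the remainder is 8, round up to i = 1. First occurrence in the window: #2 on 24 March 2057 (1×15 = 15 days in).
1 June 2057 is 84 days after the start; 84 ÷ 15 = 5 remainder 9. Last occurrence in the window: #6 on 23 May 2057.
Occurrences #2 through #6: 5 in total.

5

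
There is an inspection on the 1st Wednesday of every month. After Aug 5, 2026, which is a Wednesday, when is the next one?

Aug 2026 starts on a Saturday, so its 1st Wednesday is Aug 5, 2026 (4 days in).
That is not after Aug 5, 2026, so look at Sep 2026.
Sep 2026 starts on a Tuesday, so its 1st Wednesday is Sep 2, 2026 (1 day in).

Sep 2, 2026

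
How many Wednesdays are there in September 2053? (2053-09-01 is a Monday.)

2053-09-01 is a Monday; the first Wednesday on or after it is 2053-09-03 (2 days later).
From 2053-09-03 to 2053-09-30 is 30 − 3 = 27 days.
27 ÷ 7 = 3 full weeks with remainder 6, so 3 more Wednesdays after the first → 4.

4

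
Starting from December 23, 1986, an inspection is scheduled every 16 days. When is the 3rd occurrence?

January 24, 1987

The 3rd occurrence is 2 intervals after the first: 2 × 16 = 32 days after December 23, 1986.
December has 31 days — 8 days to the end of December leaves 24.
24 days into January → January 24, 1987.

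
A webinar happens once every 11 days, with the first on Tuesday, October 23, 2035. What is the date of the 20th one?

The 20th occurrence is 19 intervals after the first: 19 × 11 = 209 days after October 23, 2035.
October has 31 days — 8 days to the end of October leaves 201.
November has 30 days (171 left).
December has 31 days (140 left).
January has 31 days (109 left).
February has 29 days (80 left).
March has 31 days (49 left).
April has 30 days (19 left).
19 days into May → May 19, 2036.

May 19, 2036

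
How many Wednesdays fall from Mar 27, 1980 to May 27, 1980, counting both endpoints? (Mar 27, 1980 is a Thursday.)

8

Mar 27, 1980 is a Thursday; the first Wednesday on or after it is Apr 2, 1980 (6 days later).
From Apr 2, 1980 to May 27, 1980: 28 + 27 = 55 days (rest of Apr, May).
55 ÷ 7 = 7 full weeks with remainder 6, so 7 more Wednesdays after the first → 8.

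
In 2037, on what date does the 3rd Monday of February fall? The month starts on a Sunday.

February 2037 begins on a Sunday, so the first Monday is February 2 (1 day later).
The 3rd Monday is 2 weeks later: 2 + 14 = 16.

February 16, 2037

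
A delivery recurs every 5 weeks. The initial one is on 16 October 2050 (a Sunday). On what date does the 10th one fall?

The 10th occurrence is 9 intervals after the first: 9 × 35 = 315 days after 16 October 2050.
October has 31 days — 15 days to the end of October leaves 300.
November has 30 days (270 left).
December has 31 days (239 left).
January has 31 days (208 left).
February has 28 days (180 left).
March has 31 days (149 left).
April has 30 days (119 left).
May has 31 days (88 left).
June has 30 days (58 left).
July has 31 days (27 left).
27 days into August → 27 August 2051.

27 August 2051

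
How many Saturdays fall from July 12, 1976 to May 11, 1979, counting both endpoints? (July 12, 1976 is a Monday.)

147

July 12, 1976 is a Monday; the first Saturday on or after it is July 17, 1976 (5 days later).
From July 17, 1976 to May 11, 1979: 167 + 365 + 365 + 131 = 1028 days (rest of 1976, 1977, 1978, to May 11, 1979 in 1979).
1028 ÷ 7 = 146 full weeks with remainder 6, so 146 more Saturdays after the first → 147.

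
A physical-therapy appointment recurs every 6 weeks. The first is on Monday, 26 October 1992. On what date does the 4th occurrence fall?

1 March 1993

The 4th occurrence is 3 intervals after the first: 3 × 42 = 126 days after 26 October 1992.
October has 31 days — 5 days to the end of October leaves 121.
November has 30 days (91 left).
December has 31 days (60 left).
January has 31 days (29 left).
February has 28 days (1 left).
1 day into March → 1 March 1993.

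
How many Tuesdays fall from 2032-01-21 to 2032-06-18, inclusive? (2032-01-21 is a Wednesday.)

21

2032-01-21 is a Wednesday; the first Tuesday on or after it is 2032-01-27 (6 days later).
From 2032-01-27 to 2032-06-18: 4 + 29 + 31 + 30 + 31 + 18 = 143 days (rest of January, February, March, April, May, June).
143 ÷ 7 = 20 full weeks with remainder 3, so 20 more Tuesdays after the first → 21.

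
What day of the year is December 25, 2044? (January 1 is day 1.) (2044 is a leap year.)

Days in months before December: 31 + 29 + 31 + 30 + 31 + 30 + 31 + 31 + 30 + 31 + 30 = 335.
Plus 25 days into December → day 360.

360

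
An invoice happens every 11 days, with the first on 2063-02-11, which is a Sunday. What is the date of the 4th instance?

2063-03-16

The 4th occurrence is 3 intervals after the first: 3 × 11 = 33 days after 2063-02-11.
February has 28 days — 17 days to the end of February leaves 16.
16 days into March → 2063-03-16.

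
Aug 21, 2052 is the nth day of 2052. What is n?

Days in months before Aug: 31 + 29 + 31 + 30 + 31 + 30 + 31 = 213.
Plus 21 days into Aug → day 234.

234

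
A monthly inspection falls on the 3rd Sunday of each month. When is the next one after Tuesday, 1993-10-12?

1993-10-17

October 1993 starts on a Friday; its first Sunday is the 3rd, so the 3rd Sunday is the 17th — 1993-10-17.
1993-10-17 is after 1993-10-12, so that is the next one.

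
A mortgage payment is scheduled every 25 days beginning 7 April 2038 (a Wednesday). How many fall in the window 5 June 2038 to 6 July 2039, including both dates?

Occurrences land 25·i days after 7 April 2038 for i = 0, 1, 2, …
5 June 2038 is 59 days after the start; 59 ÷ 25 = 2 remainder 9; since the remainder is 9, round up to i = 3. First occurrence in the window: #4 on 21 June 2038 (3×25 = 75 days in).
6 July 2039 is 455 days after the start; 455 ÷ 25 = 18 remainder 5. Last occurrence in the window: #19 on 1 July 2039.
Occurrences #4 through #19: 16 in total.

16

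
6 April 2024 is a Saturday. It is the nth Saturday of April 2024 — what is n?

Day 6 falls in week ⌈6/7⌉ of the month.
Days 1–7 hold the 1st Saturday, 8–14 the 2nd, 15–21 the 3rd, 22–28 the 4th, 29–31 the 5th.
6 is in the range for the 1st.

1st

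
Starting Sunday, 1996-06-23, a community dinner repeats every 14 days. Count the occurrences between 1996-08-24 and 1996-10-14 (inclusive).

4

Occurrences land 14·i days after 1996-06-23 for i = 0, 1, 2, …
1996-08-24 is 62 days after the start; 62 ÷ 14 = 4 remainder 6; since the remainder is 6, round up to i = 5. First occurrence in the window: #6 on 1996-09-01 (5×14 = 70 days in).
1996-10-14 is 113 days after the start; 113 ÷ 14 = 8 remainder 1. Last occurrence in the window: #9 on 1996-10-13.
Occurrences #6 through #9: 4 in total.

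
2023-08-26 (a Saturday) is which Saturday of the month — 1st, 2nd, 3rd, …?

4th

Day 26 falls in week ⌈26/7⌉ of the month.
Days 1–7 hold the 1st Saturday, 8–14 the 2nd, 15–21 the 3rd, 22–28 the 4th, 29–31 the 5th.
26 is in the range for the 4th.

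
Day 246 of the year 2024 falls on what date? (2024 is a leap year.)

January has 31 days (246 − 31 = 215 remain).
February has 29 days (215 − 29 = 186 remain).
March has 31 days (186 − 31 = 155 remain).
April has 30 days (155 − 30 = 125 remain).
May has 31 days (125 − 31 = 94 remain).
June has 30 days (94 − 30 = 64 remain).
July has 31 days (64 − 31 = 33 remain).
August has 31 days (33 − 31 = 2 remain).
2 into September → September 2.

September 2, 2024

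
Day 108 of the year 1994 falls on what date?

1994-04-18

January has 31 days (108 − 31 = 77 remain).
February has 28 days (77 − 28 = 49 remain).
March has 31 days (49 − 31 = 18 remain).
18 into April → April 18.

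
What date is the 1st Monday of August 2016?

August 1, 2016

The first Monday of August 2016 is August 1.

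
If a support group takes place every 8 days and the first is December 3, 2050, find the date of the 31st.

The 31st occurrence is 30 intervals after the first: 30 × 8 = 240 days after December 3, 2050.
December has 31 days — 28 days to the end of December leaves 212.
January has 31 days (181 left).
February has 28 days (153 left).
March has 31 days (122 left).
April has 30 days (92 left).
May has 31 days (61 left).
June has 30 days (31 left).
31 days into July → July 31, 2051.

July 31, 2051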